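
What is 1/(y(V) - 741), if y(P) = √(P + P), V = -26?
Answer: -57/42241 - 2*I*√13/549133 ≈ -0.0013494 - 1.3132e-5*I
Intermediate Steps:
y(P) = √2*√P (y(P) = √(2*P) = √2*√P)
1/(y(V) - 741) = 1/(√2*√(-26) - 741) = 1/(√2*(I*√26) - 741) = 1/(2*I*√13 - 741) = 1/(-741 + 2*I*√13)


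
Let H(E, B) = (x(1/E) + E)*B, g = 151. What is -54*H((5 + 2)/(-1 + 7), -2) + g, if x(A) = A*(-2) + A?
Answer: 1291/7 ≈ 184.43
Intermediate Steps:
x(A) = -A (x(A) = -2*A + A = -A)
H(E, B) = B*(E - 1/E) (H(E, B) = (-1/E + E)*B = (E - 1/E)*B = B*(E - 1/E))
-54*H((5 + 2)/(-1 + 7), -2) + g = -54*(-2*(5 + 2)/(-1 + 7) - 1*(-2)/(5 + 2)/(-1 + 7)) + 151 = -54*(-14/6 - 1*(-2)/7/6) + 151 = -54*(-14/6 - 1*(-2)/7*(1/6)) + 151 = -54*(-2*7/6 - 1*(-2)/7/6) + 151 = -54*(-7/3 - 1*(-2)*6/7) + 151 = -54*(-7/3 + 12/7) + 151 = -54*(-13/21) + 151 = 234/7 + 151 = 1291/7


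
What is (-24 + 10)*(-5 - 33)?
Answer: 532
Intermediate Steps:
(-24 + 10)*(-5 - 33) = -14*(-38) = 532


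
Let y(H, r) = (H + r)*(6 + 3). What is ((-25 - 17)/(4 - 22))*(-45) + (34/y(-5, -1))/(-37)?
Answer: -104878/999 ≈ -104.98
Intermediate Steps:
y(H, r) = 9*H + 9*r (y(H, r) = (H + r)*9 = 9*H + 9*r)
((-25 - 17)/(4 - 22))*(-45) + (34/y(-5, -1))/(-37) = ((-25 - 17)/(4 - 22))*(-45) + (34/(9*(-5) + 9*(-1)))/(-37) = -42/(-18)*(-45) + (34/(-45 - 9))*(-1/37) = -42*(-1/18)*(-45) + (34/(-54))*(-1/37) = (7/3)*(-45) + (34*(-1/54))*(-1/37) = -105 - 17/27*(-1/37) = -105 + 17/999 = -104878/999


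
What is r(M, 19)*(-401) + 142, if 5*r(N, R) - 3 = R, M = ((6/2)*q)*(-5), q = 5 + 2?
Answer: -8112/5 ≈ -1622.4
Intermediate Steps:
q = 7
M = -105 (M = ((6/2)*7)*(-5) = ((6*(½))*7)*(-5) = (3*7)*(-5) = 21*(-5) = -105)
r(N, R) = ⅗ + R/5
r(M, 19)*(-401) + 142 = (⅗ + (⅕)*19)*(-401) + 142 = (⅗ + 19/5)*(-401) + 142 = (22/5)*(-401) + 142 = -8822/5 + 142 = -8112/5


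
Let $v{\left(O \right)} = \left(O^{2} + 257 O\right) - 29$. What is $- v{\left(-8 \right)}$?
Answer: $2021$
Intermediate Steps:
$v{\left(O \right)} = -29 + O^{2} + 257 O$
$- v{\left(-8 \right)} = - (-29 + \left(-8\right)^{2} + 257 \left(-8\right)) = - (-29 + 64 - 2056) = \left(-1\right) \left(-2021\right) = 2021$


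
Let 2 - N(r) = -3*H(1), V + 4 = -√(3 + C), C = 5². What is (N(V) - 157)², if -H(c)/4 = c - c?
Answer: 24025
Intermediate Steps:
H(c) = 0 (H(c) = -4*(c - c) = -4*0 = 0)
C = 25
V = -4 - 2*√7 (V = -4 - √(3 + 25) = -4 - √28 = -4 - 2*√7 ≈ -9.2915)
N(r) = 2 (N(r) = 2 - (-3)*0 = 2 - 1*0 = 2 + 0 = 2)
(N(V) - 157)² = (2 - 157)² = (-155)² = 24025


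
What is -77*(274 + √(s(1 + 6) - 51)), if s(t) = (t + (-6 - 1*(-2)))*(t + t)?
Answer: -21098 - 231*I ≈ -21098.0 - 231.0*I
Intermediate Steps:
s(t) = 2*t*(-4 + t) (s(t) = (t + (-6 + 2))*(2*t) = (t - 4)*(2*t) = (-4 + t)*(2*t) = 2*t*(-4 + t))
-77*(274 + √(s(1 + 6) - 51)) = -77*(274 + √(2*(1 + 6)*(-4 + (1 + 6)) - 51)) = -77*(274 + √(2*7*(-4 + 7) - 51)) = -77*(274 + √(2*7*3 - 51)) = -77*(274 + √(42 - 51)) = -77*(274 + √(-9)) = -77*(274 + 3*I) = -21098 - 231*I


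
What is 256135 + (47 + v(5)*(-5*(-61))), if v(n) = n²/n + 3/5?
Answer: 257890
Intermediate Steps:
v(n) = ⅗ + n (v(n) = n + 3*(⅕) = n + ⅗ = ⅗ + n)
256135 + (47 + v(5)*(-5*(-61))) = 256135 + (47 + (⅗ + 5)*(-5*(-61))) = 256135 + (47 + (28/5)*305) = 256135 + (47 + 1708) = 256135 + 1755 = 257890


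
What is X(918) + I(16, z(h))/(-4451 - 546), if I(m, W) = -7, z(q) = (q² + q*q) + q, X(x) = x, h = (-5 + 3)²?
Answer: 4587253/4997 ≈ 918.00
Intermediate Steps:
h = 4 (h = (-2)² = 4)
z(q) = q + 2*q² (z(q) = (q² + q²) + q = 2*q² + q = q + 2*q²)
X(918) + I(16, z(h))/(-4451 - 546) = 918 - 7/(-4451 - 546) = 918 - 7/(-4997) = 918 - 1/4997*(-7) = 918 + 7/4997 = 4587253/4997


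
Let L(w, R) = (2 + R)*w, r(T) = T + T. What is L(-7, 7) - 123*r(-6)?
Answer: 1413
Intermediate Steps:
r(T) = 2*T
L(w, R) = w*(2 + R)
L(-7, 7) - 123*r(-6) = -7*(2 + 7) - 246*(-6) = -7*9 - 123*(-12) = -63 + 1476 = 1413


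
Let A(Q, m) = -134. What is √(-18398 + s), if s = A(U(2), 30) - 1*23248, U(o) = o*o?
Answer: 2*I*√10445 ≈ 204.4*I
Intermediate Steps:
U(o) = o²
s = -23382 (s = -134 - 1*23248 = -134 - 23248 = -23382)
√(-18398 + s) = √(-18398 - 23382) = √(-41780) = 2*I*√10445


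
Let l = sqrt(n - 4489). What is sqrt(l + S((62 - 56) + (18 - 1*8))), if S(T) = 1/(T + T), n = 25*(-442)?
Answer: sqrt(2 + 64*I*sqrt(15539))/8 ≈ 7.8958 + 7.8938*I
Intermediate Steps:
n = -11050
l = I*sqrt(15539) (l = sqrt(-11050 - 4489) = sqrt(-15539) = I*sqrt(15539) ≈ 124.66*I)
S(T) = 1/(2*T)
sqrt(l + S((62 - 56) + (18 - 1*8))) = sqrt(I*sqrt(15539) + 1/(2*((62 - 56) + (18 - 1*8)))) = sqrt(I*sqrt(15539) + 1/(2*(6 + (18 - 8)))) = sqrt(I*sqrt(15539) + 1/(2*(6 + 10))) = sqrt(I*sqrt(15539) + (1/2)/16) = sqrt(I*sqrt(15539) + (1/2)*(1/16)) = sqrt(I*sqrt(15539) + 1/32) = sqrt(1/32 + I*sqrt(15539))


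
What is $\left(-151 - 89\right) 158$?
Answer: $-37920$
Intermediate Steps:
$\left(-151 - 89\right) 158 = \left(-240\right) 158 = -37920$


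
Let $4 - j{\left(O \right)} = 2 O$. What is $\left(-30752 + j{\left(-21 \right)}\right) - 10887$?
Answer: $-41593$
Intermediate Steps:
$j{\left(O \right)} = 4 - 2 O$
$\left(-30752 + j{\left(-21 \right)}\right) - 10887 = \left(-30752 + \left(4 - -42\right)\right) - 10887 = \left(-30752 + \left(4 + 42\right)\right) - 10887 = \left(-30752 + 46\right) - 10887 = -30706 - 10887 = -41593$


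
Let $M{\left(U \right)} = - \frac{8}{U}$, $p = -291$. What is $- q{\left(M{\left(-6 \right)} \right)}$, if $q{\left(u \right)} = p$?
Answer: $291$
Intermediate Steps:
$q{\left(u \right)} = -291$
$- q{\left(M{\left(-6 \right)} \right)} = \left(-1\right) \left(-291\right) = 291$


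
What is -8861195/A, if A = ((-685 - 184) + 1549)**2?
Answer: -1772239/92480 ≈ -19.163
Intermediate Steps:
A = 462400 (A = (-869 + 1549)**2 = 680**2 = 462400)
-8861195/A = -8861195/462400 = -8861195*1/462400 = -1772239/92480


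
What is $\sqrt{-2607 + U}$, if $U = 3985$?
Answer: $\sqrt{1378} \approx 37.121$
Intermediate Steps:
$\sqrt{-2607 + U} = \sqrt{-2607 + 3985} = \sqrt{1378}$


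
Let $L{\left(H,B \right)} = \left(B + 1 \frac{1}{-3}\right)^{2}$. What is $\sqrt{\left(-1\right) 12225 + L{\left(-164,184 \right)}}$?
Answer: $\frac{2 \sqrt{48394}}{3} \approx 146.66$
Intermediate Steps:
$L{\left(H,B \right)} = \left(- \frac{1}{3} + B\right)^{2}$ ($L{\left(H,B \right)} = \left(B + 1 \left(- \frac{1}{3}\right)\right)^{2} = \left(B - \frac{1}{3}\right)^{2} = \left(- \frac{1}{3} + B\right)^{2}$)
$\sqrt{\left(-1\right) 12225 + L{\left(-164,184 \right)}} = \sqrt{\left(-1\right) 12225 + \frac{\left(-1 + 3 \cdot 184\right)^{2}}{9}} = \sqrt{-12225 + \frac{\left(-1 + 552\right)^{2}}{9}} = \sqrt{-12225 + \frac{551^{2}}{9}} = \sqrt{-12225 + \frac{1}{9} \cdot 303601} = \sqrt{-12225 + \frac{303601}{9}} = \sqrt{\frac{193576}{9}} = \frac{2 \sqrt{48394}}{3}$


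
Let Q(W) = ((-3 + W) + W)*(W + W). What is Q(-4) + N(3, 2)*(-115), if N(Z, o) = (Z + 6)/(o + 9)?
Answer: -67/11 ≈ -6.0909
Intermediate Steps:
Q(W) = 2*W*(-3 + 2*W) (Q(W) = (-3 + 2*W)*(2*W) = 2*W*(-3 + 2*W))
N(Z, o) = (6 + Z)/(9 + o)
Q(-4) + N(3, 2)*(-115) = 2*(-4)*(-3 + 2*(-4)) + ((6 + 3)/(9 + 2))*(-115) = 2*(-4)*(-3 - 8) + (9/11)*(-115) = 2*(-4)*(-11) + ((1/11)*9)*(-115) = 88 + (9/11)*(-115) = 88 - 1035/11 = -67/11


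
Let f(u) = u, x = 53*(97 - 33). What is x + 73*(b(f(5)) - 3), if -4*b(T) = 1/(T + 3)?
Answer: 101463/32 ≈ 3170.7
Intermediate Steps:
x = 3392 (x = 53*64 = 3392)
b(T) = -1/(4*(3 + T)) (b(T) = -1/(4*(T + 3)) = -1/(4*(3 + T)))
x + 73*(b(f(5)) - 3) = 3392 + 73*(-1/(12 + 4*5) - 3) = 3392 + 73*(-1/(12 + 20) - 3) = 3392 + 73*(-1/32 - 3) = 3392 + 73*(-97/32) = 3392 - 7081/32 = 101463/32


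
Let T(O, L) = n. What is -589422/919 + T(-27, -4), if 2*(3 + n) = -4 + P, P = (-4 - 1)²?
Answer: -1165059/1838 ≈ -633.87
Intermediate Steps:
P = 25 (P = (-5)² = 25)
n = 15/2 (n = -3 + (-4 + 25)/2 = -3 + (½)*21 = -3 + 21/2 = 15/2 ≈ 7.5000)
T(O, L) = 15/2
-589422/919 + T(-27, -4) = -589422/919 + 15/2 = -1165059/1838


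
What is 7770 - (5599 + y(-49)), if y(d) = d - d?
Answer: 2171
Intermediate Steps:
y(d) = 0
7770 - (5599 + y(-49)) = 7770 - (5599 + 0) = 7770 - 1*5599 = 7770 - 5599 = 2171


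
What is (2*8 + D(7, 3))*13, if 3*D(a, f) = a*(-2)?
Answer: 442/3 ≈ 147.33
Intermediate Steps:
D(a, f) = -2*a/3 (D(a, f) = (a*(-2))/3 = (-2*a)/3 = -2*a/3)
(2*8 + D(7, 3))*13 = (2*8 - 2/3*7)*13 = (16 - 14/3)*13 = (34/3)*13 = 442/3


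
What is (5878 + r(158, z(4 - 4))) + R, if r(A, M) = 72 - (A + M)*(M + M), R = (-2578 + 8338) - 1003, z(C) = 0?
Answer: 10707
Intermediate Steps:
R = 4757 (R = 5760 - 1003 = 4757)
r(A, M) = 72 - 2*M*(A + M) (r(A, M) = 72 - (A + M)*2*M = 72 - 2*M*(A + M))
(5878 + r(158, z(4 - 4))) + R = (5878 + (72 - 2*0**2 - 2*158*0)) + 4757 = (5878 + (72 - 2*0 + 0)) + 4757 = (5878 + (72 + 0 + 0)) + 4757 = (5878 + 72) + 4757 = 5950 + 4757 = 10707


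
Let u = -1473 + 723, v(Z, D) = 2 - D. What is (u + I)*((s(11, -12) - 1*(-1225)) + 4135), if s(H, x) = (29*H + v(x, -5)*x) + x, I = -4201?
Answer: -27641433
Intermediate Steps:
u = -750
s(H, x) = 8*x + 29*H (s(H, x) = (29*H + (2 - 1*(-5))*x) + x = (29*H + (2 + 5)*x) + x = (29*H + 7*x) + x = (7*x + 29*H) + x = 8*x + 29*H)
(u + I)*((s(11, -12) - 1*(-1225)) + 4135) = (-750 - 4201)*(((8*(-12) + 29*11) - 1*(-1225)) + 4135) = -4951*(((-96 + 319) + 1225) + 4135) = -4951*((223 + 1225) + 4135) = -4951*(1448 + 4135) = -4951*5583 = -27641433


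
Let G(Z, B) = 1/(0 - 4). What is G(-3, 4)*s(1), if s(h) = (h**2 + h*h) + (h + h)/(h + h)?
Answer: -3/4 ≈ -0.75000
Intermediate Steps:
G(Z, B) = -1/4 (G(Z, B) = 1/(-4) = -1/4)
s(h) = 1 + 2*h**2 (s(h) = (h**2 + h**2) + (2*h)/((2*h)) = 2*h**2 + (2*h)*(1/(2*h)) = 2*h**2 + 1 = 1 + 2*h**2)
G(-3, 4)*s(1) = -(1 + 2*1**2)/4 = -(1 + 2*1)/4 = -(1 + 2)/4 = -1/4*3 = -3/4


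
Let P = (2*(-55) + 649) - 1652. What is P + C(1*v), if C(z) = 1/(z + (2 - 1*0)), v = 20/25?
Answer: -15577/14 ≈ -1112.6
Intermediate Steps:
v = ⅘ (v = 20*(1/25) = ⅘ ≈ 0.80000)
C(z) = 1/(2 + z) (C(z) = 1/(z + (2 + 0)) = 1/(z + 2) = 1/(2 + z))
P = -1113 (P = (-110 + 649) - 1652 = 539 - 1652 = -1113)
P + C(1*v) = -1113 + 1/(2 + 1*(⅘)) = -1113 + 1/(2 + ⅘) = -1113 + 1/(14/5) = -1113 + 5/14 = -15577/14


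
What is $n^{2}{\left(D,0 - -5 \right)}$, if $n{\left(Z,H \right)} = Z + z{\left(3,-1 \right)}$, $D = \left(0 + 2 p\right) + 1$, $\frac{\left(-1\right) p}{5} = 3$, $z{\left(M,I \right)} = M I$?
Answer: $1024$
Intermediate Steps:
$z{\left(M,I \right)} = I M$
$p = -15$ ($p = \left(-5\right) 3 = -15$)
$D = -29$ ($D = \left(0 + 2 \left(-15\right)\right) + 1 = \left(0 - 30\right) + 1 = -30 + 1 = -29$)
$n{\left(Z,H \right)} = -3 + Z$ ($n{\left(Z,H \right)} = Z - 3 = -3 + Z$)
$n^{2}{\left(D,0 - -5 \right)} = \left(-3 - 29\right)^{2} = \left(-32\right)^{2} = 1024$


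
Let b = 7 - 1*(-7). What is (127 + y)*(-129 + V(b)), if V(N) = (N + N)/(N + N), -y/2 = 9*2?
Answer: -11648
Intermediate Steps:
b = 14 (b = 7 + 7 = 14)
y = -36 (y = -18*2 = -2*18 = -36)
V(N) = 1 (V(N) = (2*N)/((2*N)) = (2*N)*(1/(2*N)) = 1)
(127 + y)*(-129 + V(b)) = (127 - 36)*(-129 + 1) = 91*(-128) = -11648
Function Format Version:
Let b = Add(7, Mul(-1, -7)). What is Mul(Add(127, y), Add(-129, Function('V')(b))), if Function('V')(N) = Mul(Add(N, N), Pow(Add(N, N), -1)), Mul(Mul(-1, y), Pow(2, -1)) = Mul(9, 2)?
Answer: -11648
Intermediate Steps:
b = 14 (b = Add(7, 7) = 14)
y = -36 (y = Mul(-2, Mul(9, 2)) = Mul(-2, 18) = -36)
Function('V')(N) = 1 (Function('V')(N) = Mul(Mul(2, N), Pow(Mul(2, N), -1)) = Mul(Mul(2, N), Mul(Rational(1, 2), Pow(N, -1))) = 1)
Mul(Add(127, y), Add(-129, Function('V')(b))) = Mul(Add(127, -36), Add(-129, 1)) = Mul(91, -128) = -11648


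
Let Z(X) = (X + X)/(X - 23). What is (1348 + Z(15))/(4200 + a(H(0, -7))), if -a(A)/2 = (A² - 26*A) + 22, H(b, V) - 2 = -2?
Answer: 5377/16624 ≈ 0.32345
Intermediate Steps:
Z(X) = 2*X/(-23 + X) (Z(X) = (2*X)/(-23 + X) = 2*X/(-23 + X))
H(b, V) = 0 (H(b, V) = 2 - 2 = 0)
a(A) = -44 - 2*A² + 52*A (a(A) = -2*((A² - 26*A) + 22) = -2*(22 + A² - 26*A) = -44 - 2*A² + 52*A)
(1348 + Z(15))/(4200 + a(H(0, -7))) = (1348 + 2*15/(-23 + 15))/(4200 + (-44 - 2*0² + 52*0)) = (1348 + 2*15/(-8))/(4200 + (-44 - 2*0 + 0)) = (1348 + 2*15*(-⅛))/(4200 + (-44 + 0 + 0)) = (1348 - 15/4)/(4200 - 44) = (5377/4)/4156 = (5377/4)*(1/4156) = 5377/16624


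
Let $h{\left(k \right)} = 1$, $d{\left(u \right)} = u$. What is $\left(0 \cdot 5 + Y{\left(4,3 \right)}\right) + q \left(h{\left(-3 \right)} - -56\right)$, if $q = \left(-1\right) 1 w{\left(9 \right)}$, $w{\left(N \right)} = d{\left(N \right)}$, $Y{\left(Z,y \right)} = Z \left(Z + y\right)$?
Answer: $-485$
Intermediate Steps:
$w{\left(N \right)} = N$
$q = -9$ ($q = \left(-1\right) 1 \cdot 9 = \left(-1\right) 9 = -9$)
$\left(0 \cdot 5 + Y{\left(4,3 \right)}\right) + q \left(h{\left(-3 \right)} - -56\right) = \left(0 \cdot 5 + 4 \left(4 + 3\right)\right) - 9 \left(1 - -56\right) = \left(0 + 4 \cdot 7\right) - 9 \left(1 + 56\right) = \left(0 + 28\right) - 513 = 28 - 513 = -485$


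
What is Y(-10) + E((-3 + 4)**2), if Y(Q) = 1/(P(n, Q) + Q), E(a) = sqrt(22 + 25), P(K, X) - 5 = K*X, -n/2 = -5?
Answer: -1/105 + sqrt(47) ≈ 6.8461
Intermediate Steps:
n = 10 (n = -2*(-5) = 10)
P(K, X) = 5 + K*X
E(a) = sqrt(47)
Y(Q) = 1/(5 + 11*Q) (Y(Q) = 1/((5 + 10*Q) + Q) = 1/(5 + 11*Q))
Y(-10) + E((-3 + 4)**2) = 1/(5 + 11*(-10)) + sqrt(47) = 1/(5 - 110) + sqrt(47) = 1/(-105) + sqrt(47) = -1/105 + sqrt(47)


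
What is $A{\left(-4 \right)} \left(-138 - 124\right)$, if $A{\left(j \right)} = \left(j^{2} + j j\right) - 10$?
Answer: $-5764$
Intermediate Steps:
$A{\left(j \right)} = -10 + 2 j^{2}$ ($A{\left(j \right)} = \left(j^{2} + j^{2}\right) - 10 = 2 j^{2} - 10 = -10 + 2 j^{2}$)
$A{\left(-4 \right)} \left(-138 - 124\right) = \left(-10 + 2 \left(-4\right)^{2}\right) \left(-138 - 124\right) = \left(-10 + 2 \cdot 16\right) \left(-138 - 124\right) = \left(-10 + 32\right) \left(-262\right) = 22 \left(-262\right) = -5764$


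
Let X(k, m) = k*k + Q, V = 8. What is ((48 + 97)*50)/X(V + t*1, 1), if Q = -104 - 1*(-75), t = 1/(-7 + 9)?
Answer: 29000/173 ≈ 167.63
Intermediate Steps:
t = ½ (t = 1/2 = ½ ≈ 0.50000)
Q = -29 (Q = -104 + 75 = -29)
X(k, m) = -29 + k² (X(k, m) = k*k - 29 = k² - 29 = -29 + k²)
((48 + 97)*50)/X(V + t*1, 1) = ((48 + 97)*50)/(-29 + (8 + (½)*1)²) = (145*50)/(-29 + (8 + ½)²) = 7250/(-29 + (17/2)²) = 7250/(-29 + 289/4) = 7250/(173/4) = 7250*(4/173) = 29000/173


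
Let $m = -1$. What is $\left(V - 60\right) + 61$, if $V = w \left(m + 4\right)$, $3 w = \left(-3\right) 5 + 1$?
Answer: $-13$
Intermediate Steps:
$w = - \frac{14}{3}$ ($w = \frac{\left(-3\right) 5 + 1}{3} = \frac{-15 + 1}{3} = \frac{1}{3} \left(-14\right) = - \frac{14}{3} \approx -4.6667$)
$V = -14$ ($V = - \frac{14 \left(-1 + 4\right)}{3} = \left(- \frac{14}{3}\right) 3 = -14$)
$\left(V - 60\right) + 61 = \left(-14 - 60\right) + 61 = -74 + 61 = -13$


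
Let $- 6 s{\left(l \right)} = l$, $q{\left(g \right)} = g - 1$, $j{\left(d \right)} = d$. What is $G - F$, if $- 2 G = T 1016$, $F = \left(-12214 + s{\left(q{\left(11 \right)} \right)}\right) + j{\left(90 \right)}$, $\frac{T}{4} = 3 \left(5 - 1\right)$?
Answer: $- \frac{36775}{3} \approx -12258.0$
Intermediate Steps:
$T = 48$ ($T = 4 \cdot 3 \left(5 - 1\right) = 4 \cdot 3 \cdot 4 = 4 \cdot 12 = 48$)
$q{\left(g \right)} = -1 + g$
$s{\left(l \right)} = - \frac{l}{6}$
$F = - \frac{36377}{3}$ ($F = \left(-12214 - \frac{-1 + 11}{6}\right) + 90 = \left(-12214 - \frac{5}{3}\right) + 90 = - \frac{36647}{3} + 90 = - \frac{36377}{3} \approx -12126.0$)
$G = -24384$ ($G = - \frac{48 \cdot 1016}{2} = \left(- \frac{1}{2}\right) 48768 = -24384$)
$G - F = -24384 - - \frac{36377}{3} = -24384 + \frac{36377}{3} = - \frac{36775}{3}$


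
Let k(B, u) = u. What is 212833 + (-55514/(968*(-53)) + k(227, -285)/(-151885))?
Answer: 165846874344285/779230804 ≈ 2.1283e+5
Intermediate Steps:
212833 + (-55514/(968*(-53)) + k(227, -285)/(-151885)) = 212833 + (-55514/(968*(-53)) - 285/(-151885)) = 212833 + (-55514/(-51304) - 285*(-1/151885)) = 212833 + (-55514*(-1/51304) + 57/30377) = 212833 + (27757/25652 + 57/30377) = 212833 + 844636553/779230804 = 165846874344285/779230804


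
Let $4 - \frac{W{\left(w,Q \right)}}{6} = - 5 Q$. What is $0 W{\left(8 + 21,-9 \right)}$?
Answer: $0$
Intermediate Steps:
$W{\left(w,Q \right)} = 24 + 30 Q$ ($W{\left(w,Q \right)} = 24 - 6 \left(- 5 Q\right) = 24 + 30 Q$)
$0 W{\left(8 + 21,-9 \right)} = 0 \left(24 + 30 \left(-9\right)\right) = 0 \left(24 - 270\right) = 0 \left(-246\right) = 0$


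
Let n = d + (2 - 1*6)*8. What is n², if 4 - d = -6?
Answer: 484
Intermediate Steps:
d = 10 (d = 4 - 1*(-6) = 4 + 6 = 10)
n = -22 (n = 10 + (2 - 1*6)*8 = 10 + (2 - 6)*8 = 10 - 4*8 = 10 - 32 = -22)
n² = (-22)² = 484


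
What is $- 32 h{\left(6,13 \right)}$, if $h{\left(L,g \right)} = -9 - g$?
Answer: $704$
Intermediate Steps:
$- 32 h{\left(6,13 \right)} = - 32 \left(-9 - 13\right) = \left(-32\right) \left(-22\right) = 704$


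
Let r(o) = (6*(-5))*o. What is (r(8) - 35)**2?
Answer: 75625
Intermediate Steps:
r(o) = -30*o
(r(8) - 35)**2 = (-30*8 - 35)**2 = (-240 - 35)**2 = (-275)**2 = 75625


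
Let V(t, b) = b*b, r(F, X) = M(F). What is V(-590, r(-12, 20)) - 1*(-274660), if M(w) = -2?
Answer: 274664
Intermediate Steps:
r(F, X) = -2
V(t, b) = b**2
V(-590, r(-12, 20)) - 1*(-274660) = (-2)**2 - 1*(-274660) = 4 + 274660 = 274664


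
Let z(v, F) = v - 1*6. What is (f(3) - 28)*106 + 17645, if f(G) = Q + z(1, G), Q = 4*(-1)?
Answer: 13723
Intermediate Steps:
Q = -4
z(v, F) = -6 + v (z(v, F) = v - 6 = -6 + v)
f(G) = -9 (f(G) = -4 + (-6 + 1) = -4 - 5 = -9)
(f(3) - 28)*106 + 17645 = (-9 - 28)*106 + 17645 = -37*106 + 17645 = -3922 + 17645 = 13723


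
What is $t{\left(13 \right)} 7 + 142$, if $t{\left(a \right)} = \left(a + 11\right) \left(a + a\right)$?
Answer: $4510$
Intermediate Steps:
$t{\left(a \right)} = 2 a \left(11 + a\right)$ ($t{\left(a \right)} = \left(11 + a\right) 2 a = 2 a \left(11 + a\right)$)
$t{\left(13 \right)} 7 + 142 = 2 \cdot 13 \left(11 + 13\right) 7 + 142 = 2 \cdot 13 \cdot 24 \cdot 7 + 142 = 624 \cdot 7 + 142 = 4368 + 142 = 4510$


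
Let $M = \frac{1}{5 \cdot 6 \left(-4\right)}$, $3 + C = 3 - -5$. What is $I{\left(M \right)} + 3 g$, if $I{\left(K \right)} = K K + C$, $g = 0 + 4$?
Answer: $\frac{244801}{14400} \approx 17.0$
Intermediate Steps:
$g = 4$
$C = 5$ ($C = -3 + \left(3 - -5\right) = -3 + \left(3 + 5\right) = -3 + 8 = 5$)
$M = - \frac{1}{120}$ ($M = \frac{1}{30 \left(-4\right)} = \frac{1}{-120} = - \frac{1}{120} \approx -0.0083333$)
$I{\left(K \right)} = 5 + K^{2}$ ($I{\left(K \right)} = K K + 5 = K^{2} + 5 = 5 + K^{2}$)
$I{\left(M \right)} + 3 g = \left(5 + \left(- \frac{1}{120}\right)^{2}\right) + 3 \cdot 4 = \left(5 + \frac{1}{14400}\right) + 12 = \frac{72001}{14400} + 12 = \frac{244801}{14400}$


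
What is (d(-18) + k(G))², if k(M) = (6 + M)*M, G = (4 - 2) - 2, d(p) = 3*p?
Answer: 2916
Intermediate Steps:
G = 0 (G = 2 - 2 = 0)
k(M) = M*(6 + M)
(d(-18) + k(G))² = (3*(-18) + 0*(6 + 0))² = (-54 + 0*6)² = (-54 + 0)² = (-54)² = 2916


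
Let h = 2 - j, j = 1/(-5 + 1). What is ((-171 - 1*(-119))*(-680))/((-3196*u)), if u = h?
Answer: -2080/423 ≈ -4.9173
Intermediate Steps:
j = -¼ (j = 1/(-4) = -¼ ≈ -0.25000)
h = 9/4 (h = 2 - 1*(-¼) = 2 + ¼ = 9/4 ≈ 2.2500)
u = 9/4 ≈ 2.2500
((-171 - 1*(-119))*(-680))/((-3196*u)) = ((-171 - 1*(-119))*(-680))/((-3196*9/4)) = ((-171 + 119)*(-680))/(-7191) = -52*(-680)*(-1/7191) = 35360*(-1/7191) = -2080/423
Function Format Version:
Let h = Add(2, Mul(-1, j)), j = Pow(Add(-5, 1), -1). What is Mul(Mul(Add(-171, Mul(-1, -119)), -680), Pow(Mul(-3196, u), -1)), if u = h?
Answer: Rational(-2080, 423) ≈ -4.9173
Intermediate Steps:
j = Rational(-1, 4) (j = Pow(-4, -1) = Rational(-1, 4) ≈ -0.25000)
h = Rational(9, 4) (h = Add(2, Mul(-1, Rational(-1, 4))) = Add(2, Rational(1, 4)) = Rational(9, 4) ≈ 2.2500)
u = Rational(9, 4) ≈ 2.2500
Mul(Mul(Add(-171, Mul(-1, -119)), -680), Pow(Mul(-3196, u), -1)) = Mul(Mul(Add(-171, Mul(-1, -119)), -680), Pow(Mul(-3196, Rational(9, 4)), -1)) = Mul(Mul(Add(-171, 119), -680), Pow(-7191, -1)) = Mul(Mul(-52, -680), Rational(-1, 7191)) = Mul(35360, Rational(-1, 7191)) = Rational(-2080, 423)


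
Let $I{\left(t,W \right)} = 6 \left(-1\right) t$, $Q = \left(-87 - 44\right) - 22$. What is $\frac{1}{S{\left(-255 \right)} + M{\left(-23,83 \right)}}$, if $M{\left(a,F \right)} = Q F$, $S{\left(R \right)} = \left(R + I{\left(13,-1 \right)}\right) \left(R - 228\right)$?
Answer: $\frac{1}{148140} \approx 6.7504 \cdot 10^{-6}$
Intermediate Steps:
$Q = -153$ ($Q = -131 - 22 = -153$)
$I{\left(t,W \right)} = - 6 t$
$S{\left(R \right)} = \left(-228 + R\right) \left(-78 + R\right)$ ($S{\left(R \right)} = \left(R - 78\right) \left(R - 228\right) = \left(R - 78\right) \left(-228 + R\right) = \left(-78 + R\right) \left(-228 + R\right) = \left(-228 + R\right) \left(-78 + R\right)$)
$M{\left(a,F \right)} = - 153 F$
$\frac{1}{S{\left(-255 \right)} + M{\left(-23,83 \right)}} = \frac{1}{\left(17784 + \left(-255\right)^{2} - -78030\right) - 12699} = \frac{1}{\left(17784 + 65025 + 78030\right) - 12699} = \frac{1}{160839 - 12699} = \frac{1}{148140}$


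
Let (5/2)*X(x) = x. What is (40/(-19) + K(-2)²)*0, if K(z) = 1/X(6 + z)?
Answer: 0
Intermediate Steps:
X(x) = 2*x/5
K(z) = 1/(12/5 + 2*z/5) (K(z) = 1/(2*(6 + z)/5) = 1/(12/5 + 2*z/5))
(40/(-19) + K(-2)²)*0 = (40/(-19) + (5/(2*(6 - 2)))²)*0 = (40*(-1/19) + ((5/2)/4)²)*0 = (-40/19 + ((5/2)*(¼))²)*0 = (-40/19 + (5/8)²)*0 = (-40/19 + 25/64)*0 = -2085/1216*0 = 0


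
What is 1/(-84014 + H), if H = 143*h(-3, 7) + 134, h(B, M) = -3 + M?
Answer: -1/83308 ≈ -1.2004e-5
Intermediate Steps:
H = 706 (H = 143*(-3 + 7) + 134 = 143*4 + 134 = 572 + 134 = 706)
1/(-84014 + H) = 1/(-84014 + 706) = 1/(-83308) = -1/83308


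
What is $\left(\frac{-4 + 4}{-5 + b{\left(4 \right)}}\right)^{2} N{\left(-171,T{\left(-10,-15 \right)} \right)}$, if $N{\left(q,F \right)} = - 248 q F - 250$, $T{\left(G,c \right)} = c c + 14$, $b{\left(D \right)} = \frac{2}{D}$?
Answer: $0$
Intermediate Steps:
$T{\left(G,c \right)} = 14 + c^{2}$ ($T{\left(G,c \right)} = c^{2} + 14 = 14 + c^{2}$)
$N{\left(q,F \right)} = -250 - 248 F q$ ($N{\left(q,F \right)} = - 248 F q - 250 = -250 - 248 F q$)
$\left(\frac{-4 + 4}{-5 + b{\left(4 \right)}}\right)^{2} N{\left(-171,T{\left(-10,-15 \right)} \right)} = \left(\frac{-4 + 4}{-5 + \frac{2}{4}}\right)^{2} \left(-250 - 248 \left(14 + \left(-15\right)^{2}\right) \left(-171\right)\right) = \left(\frac{0}{-5 + 2 \cdot \frac{1}{4}}\right)^{2} \left(-250 - 248 \left(14 + 225\right) \left(-171\right)\right) = \left(\frac{0}{-5 + \frac{1}{2}}\right)^{2} \left(-250 - 59272 \left(-171\right)\right) = \left(\frac{0}{- \frac{9}{2}}\right)^{2} \left(-250 + 10135512\right) = \left(0 \left(- \frac{2}{9}\right)\right)^{2} \cdot 10135262 = 0^{2} \cdot 10135262 = 0 \cdot 10135262 = 0$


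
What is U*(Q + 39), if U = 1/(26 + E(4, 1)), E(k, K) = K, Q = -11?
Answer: 28/27 ≈ 1.0370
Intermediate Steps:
U = 1/27 (U = 1/(26 + 1) = 1/27 ≈ 0.037037)
U*(Q + 39) = (-11 + 39)/27 = (1/27)*28 = 28/27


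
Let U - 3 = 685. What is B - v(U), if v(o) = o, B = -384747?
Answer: -385435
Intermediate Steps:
U = 688 (U = 3 + 685 = 688)
B - v(U) = -384747 - 1*688 = -384747 - 688 = -385435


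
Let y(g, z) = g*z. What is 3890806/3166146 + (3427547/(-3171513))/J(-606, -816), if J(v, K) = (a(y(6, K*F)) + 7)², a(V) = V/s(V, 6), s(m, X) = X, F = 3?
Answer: 12254351044094343176/9971987877940492323 ≈ 1.2289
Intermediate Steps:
a(V) = V/6
J(v, K) = (7 + 3*K)² (J(v, K) = ((6*(K*3))/6 + 7)² = ((6*(3*K))/6 + 7)² = ((18*K)/6 + 7)² = (3*K + 7)² = (7 + 3*K)²)
3890806/3166146 + (3427547/(-3171513))/J(-606, -816) = 3890806/3166146 + (3427547/(-3171513))/((7 + 3*(-816))²) = 3890806*(1/3166146) + (3427547*(-1/3171513))/((7 - 2448)²) = 1945403/1583073 - 3427547/(3171513*((-2441)²)) = 1945403/1583073 - 3427547/3171513/5958481 = 1945403/1583073 - 3427547/3171513*1/5958481 = 1945403/1583073 - 3427547/18897399951753 = 12254351044094343176/9971987877940492323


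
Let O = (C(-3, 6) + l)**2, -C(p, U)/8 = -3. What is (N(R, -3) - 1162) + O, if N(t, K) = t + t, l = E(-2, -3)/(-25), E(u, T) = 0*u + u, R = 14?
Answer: -346346/625 ≈ -554.15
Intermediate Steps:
C(p, U) = 24 (C(p, U) = -8*(-3) = 24)
E(u, T) = u (E(u, T) = 0 + u = u)
l = 2/25 (l = -2/(-25) = -2*(-1/25) = 2/25 ≈ 0.080000)
N(t, K) = 2*t
O = 362404/625 (O = (24 + 2/25)**2 = (602/25)**2 = 362404/625 ≈ 579.85)
(N(R, -3) - 1162) + O = (2*14 - 1162) + 362404/625 = (28 - 1162) + 362404/625 = -1134 + 362404/625 = -346346/625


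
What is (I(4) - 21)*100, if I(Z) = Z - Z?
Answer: -2100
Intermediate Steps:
I(Z) = 0
(I(4) - 21)*100 = (0 - 21)*100 = -21*100 = -2100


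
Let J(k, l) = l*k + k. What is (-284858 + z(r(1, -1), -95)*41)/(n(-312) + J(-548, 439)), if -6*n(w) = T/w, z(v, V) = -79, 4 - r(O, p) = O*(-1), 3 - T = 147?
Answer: 3745261/3134561 ≈ 1.1948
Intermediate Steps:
T = -144 (T = 3 - 1*147 = 3 - 147 = -144)
r(O, p) = 4 + O (r(O, p) = 4 - O*(-1) = 4 - (-1)*O = 4 + O)
n(w) = 24/w (n(w) = -(-24)/w = 24/w)
J(k, l) = k + k*l (J(k, l) = k*l + k = k + k*l)
(-284858 + z(r(1, -1), -95)*41)/(n(-312) + J(-548, 439)) = (-284858 - 79*41)/(24/(-312) - 548*(1 + 439)) = (-284858 - 3239)/(24*(-1/312) - 548*440) = -288097/(-1/13 - 241120) = -288097/(-3134561/13) = -288097*(-13/3134561) = 3745261/3134561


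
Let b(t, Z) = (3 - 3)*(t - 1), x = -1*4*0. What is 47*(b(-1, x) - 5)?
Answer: -235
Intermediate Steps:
x = 0 (x = -4*0 = 0)
b(t, Z) = 0 (b(t, Z) = 0*(-1 + t) = 0)
47*(b(-1, x) - 5) = 47*(0 - 5) = 47*(-5) = -235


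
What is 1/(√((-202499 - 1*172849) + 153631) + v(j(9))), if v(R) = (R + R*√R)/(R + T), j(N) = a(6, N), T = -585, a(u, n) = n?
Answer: -16/56759553 - 256*I*√221717/56759553 ≈ -2.8189e-7 - 0.0021237*I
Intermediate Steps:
j(N) = N
v(R) = (R + R^(3/2))/(-585 + R) (v(R) = (R + R*√R)/(R - 585) = (R + R^(3/2))/(-585 + R))
1/(√((-202499 - 1*172849) + 153631) + v(j(9))) = 1/(√((-202499 - 1*172849) + 153631) + (9 + 9^(3/2))/(-585 + 9)) = 1/(√((-202499 - 172849) + 153631) + (9 + 27)/(-576)) = 1/(√(-375348 + 153631) - 1/576*36) = 1/(√(-221717) - 1/16) = 1/(I*√221717 - 1/16) = 1/(-1/16 + I*√221717)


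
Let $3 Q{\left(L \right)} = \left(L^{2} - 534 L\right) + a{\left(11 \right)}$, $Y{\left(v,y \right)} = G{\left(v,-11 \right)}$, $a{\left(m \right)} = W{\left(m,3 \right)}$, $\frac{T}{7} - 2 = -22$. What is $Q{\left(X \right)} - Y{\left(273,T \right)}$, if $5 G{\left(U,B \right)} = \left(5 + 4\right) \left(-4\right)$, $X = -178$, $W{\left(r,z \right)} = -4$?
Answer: $\frac{211256}{5} \approx 42251.0$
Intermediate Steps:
$G{\left(U,B \right)} = - \frac{36}{5}$ ($G{\left(U,B \right)} = \frac{\left(5 + 4\right) \left(-4\right)}{5} = \frac{9 \left(-4\right)}{5} = \frac{1}{5} \left(-36\right) = - \frac{36}{5}$)
$T = -140$ ($T = 14 + 7 \left(-22\right) = 14 - 154 = -140$)
$a{\left(m \right)} = -4$
$Y{\left(v,y \right)} = - \frac{36}{5}$
$Q{\left(L \right)} = - \frac{4}{3} - 178 L + \frac{L^{2}}{3}$ ($Q{\left(L \right)} = \frac{\left(L^{2} - 534 L\right) - 4}{3} = \frac{-4 + L^{2} - 534 L}{3} = - \frac{4}{3} - 178 L + \frac{L^{2}}{3}$)
$Q{\left(X \right)} - Y{\left(273,T \right)} = \left(- \frac{4}{3} - -31684 + \frac{\left(-178\right)^{2}}{3}\right) - - \frac{36}{5} = \left(- \frac{4}{3} + 31684 + \frac{1}{3} \cdot 31684\right) + \frac{36}{5} = \left(- \frac{4}{3} + 31684 + \frac{31684}{3}\right) + \frac{36}{5} = 42244 + \frac{36}{5} = \frac{211256}{5}$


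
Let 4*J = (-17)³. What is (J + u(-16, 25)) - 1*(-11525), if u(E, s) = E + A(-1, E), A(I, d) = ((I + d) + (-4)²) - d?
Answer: 41183/4 ≈ 10296.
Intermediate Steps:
A(I, d) = 16 + I (A(I, d) = ((I + d) + 16) - d = (16 + I + d) - d = 16 + I)
u(E, s) = 15 + E (u(E, s) = E + (16 - 1) = E + 15 = 15 + E)
J = -4913/4 (J = (¼)*(-17)³ = (¼)*(-4913) = -4913/4 ≈ -1228.3)
(J + u(-16, 25)) - 1*(-11525) = (-4913/4 + (15 - 16)) - 1*(-11525) = (-4913/4 - 1) + 11525 = -4917/4 + 11525 = 41183/4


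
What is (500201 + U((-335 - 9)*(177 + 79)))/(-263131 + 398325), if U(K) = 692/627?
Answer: 313626719/84766638 ≈ 3.6999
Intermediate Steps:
U(K) = 692/627 (U(K) = 692*(1/627) = 692/627)
(500201 + U((-335 - 9)*(177 + 79)))/(-263131 + 398325) = (500201 + 692/627)/(-263131 + 398325) = (313626719/627)/135194 = (313626719/627)*(1/135194) = 313626719/84766638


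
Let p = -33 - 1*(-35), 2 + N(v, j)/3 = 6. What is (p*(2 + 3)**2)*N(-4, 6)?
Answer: 600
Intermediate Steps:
N(v, j) = 12 (N(v, j) = -6 + 3*6 = -6 + 18 = 12)
p = 2 (p = -33 + 35 = 2)
(p*(2 + 3)**2)*N(-4, 6) = (2*(2 + 3)**2)*12 = (2*5**2)*12 = (2*25)*12 = 50*12 = 600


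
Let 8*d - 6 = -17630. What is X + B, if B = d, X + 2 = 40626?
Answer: 38421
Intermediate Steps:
X = 40624 (X = -2 + 40626 = 40624)
d = -2203 (d = ¾ + (⅛)*(-17630) = ¾ - 8815/4 = -2203)
B = -2203
X + B = 40624 - 2203 = 38421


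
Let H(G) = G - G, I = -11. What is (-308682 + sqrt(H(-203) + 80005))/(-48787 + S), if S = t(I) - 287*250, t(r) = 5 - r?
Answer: 308682/120521 - sqrt(80005)/120521 ≈ 2.5589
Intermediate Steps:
H(G) = 0
S = -71734 (S = (5 - 1*(-11)) - 287*250 = (5 + 11) - 71750 = 16 - 71750 = -71734)
(-308682 + sqrt(H(-203) + 80005))/(-48787 + S) = (-308682 + sqrt(0 + 80005))/(-48787 - 71734) = (-308682 + sqrt(80005))/(-120521) = (-308682 + sqrt(80005))*(-1/120521) = 308682/120521 - sqrt(80005)/120521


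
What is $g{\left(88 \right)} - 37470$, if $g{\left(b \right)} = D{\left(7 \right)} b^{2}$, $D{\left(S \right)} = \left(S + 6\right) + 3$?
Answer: $86434$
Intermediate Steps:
$D{\left(S \right)} = 9 + S$ ($D{\left(S \right)} = \left(6 + S\right) + 3 = 9 + S$)
$g{\left(b \right)} = 16 b^{2}$ ($g{\left(b \right)} = \left(9 + 7\right) b^{2} = 16 b^{2}$)
$g{\left(88 \right)} - 37470 = 16 \cdot 88^{2} - 37470 = 16 \cdot 7744 - 37470 = 123904 - 37470 = 86434$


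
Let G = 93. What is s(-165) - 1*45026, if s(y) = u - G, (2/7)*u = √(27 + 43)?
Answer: -45119 + 7*√70/2 ≈ -45090.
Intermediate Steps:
u = 7*√70/2 (u = 7*√(27 + 43)/2 = 7*√70/2 ≈ 29.283)
s(y) = -93 + 7*√70/2 (s(y) = 7*√70/2 - 1*93 = 7*√70/2 - 93 = -93 + 7*√70/2)
s(-165) - 1*45026 = (-93 + 7*√70/2) - 1*45026 = (-93 + 7*√70/2) - 45026 = -45119 + 7*√70/2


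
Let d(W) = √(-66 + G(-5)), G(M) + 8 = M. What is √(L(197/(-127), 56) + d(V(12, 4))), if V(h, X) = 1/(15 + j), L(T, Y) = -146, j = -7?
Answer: √(-146 + I*√79) ≈ 0.36763 + 12.089*I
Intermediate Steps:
G(M) = -8 + M
V(h, X) = ⅛ (V(h, X) = 1/(15 - 7) = 1/8 = ⅛)
d(W) = I*√79 (d(W) = √(-66 + (-8 - 5)) = √(-66 - 13) = √(-79) = I*√79)
√(L(197/(-127), 56) + d(V(12, 4))) = √(-146 + I*√79)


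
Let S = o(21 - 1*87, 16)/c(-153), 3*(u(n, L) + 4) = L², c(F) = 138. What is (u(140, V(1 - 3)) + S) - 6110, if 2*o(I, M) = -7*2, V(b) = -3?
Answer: -843325/138 ≈ -6111.0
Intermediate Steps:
o(I, M) = -7 (o(I, M) = (-7*2)/2 = (½)*(-14) = -7)
u(n, L) = -4 + L²/3
S = -7/138 ≈ -0.050725
(u(140, V(1 - 3)) + S) - 6110 = ((-4 + (⅓)*(-3)²) - 7/138) - 6110 = ((-4 + (⅓)*9) - 7/138) - 6110 = ((-4 + 3) - 7/138) - 6110 = (-1 - 7/138) - 6110 = -145/138 - 6110 = -843325/138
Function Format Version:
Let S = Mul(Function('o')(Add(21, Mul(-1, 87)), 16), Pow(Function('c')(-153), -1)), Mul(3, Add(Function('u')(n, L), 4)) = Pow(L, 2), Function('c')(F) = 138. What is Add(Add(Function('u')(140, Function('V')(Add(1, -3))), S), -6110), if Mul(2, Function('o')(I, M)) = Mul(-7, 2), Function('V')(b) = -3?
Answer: Rational(-843325, 138) ≈ -6111.0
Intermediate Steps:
Function('o')(I, M) = -7 (Function('o')(I, M) = Mul(Rational(1, 2), Mul(-7, 2)) = Mul(Rational(1, 2), -14) = -7)
Function('u')(n, L) = Add(-4, Mul(Rational(1, 3), Pow(L, 2)))
S = Rational(-7, 138) (S = Mul(-7, Pow(138, -1)) = Mul(-7, Rational(1, 138)) = Rational(-7, 138) ≈ -0.050725)
Add(Add(Function('u')(140, Function('V')(Add(1, -3))), S), -6110) = Add(Add(Add(-4, Mul(Rational(1, 3), Pow(-3, 2))), Rational(-7, 138)), -6110) = Add(Add(Add(-4, Mul(Rational(1, 3), 9)), Rational(-7, 138)), -6110) = Add(Add(Add(-4, 3), Rational(-7, 138)), -6110) = Add(Add(-1, Rational(-7, 138)), -6110) = Add(Rational(-145, 138), -6110) = Rational(-843325, 138)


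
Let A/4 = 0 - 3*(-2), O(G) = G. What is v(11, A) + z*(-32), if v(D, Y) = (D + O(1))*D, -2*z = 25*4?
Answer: 1732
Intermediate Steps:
z = -50 (z = -25*4/2 = -½*100 = -50)
A = 24 (A = 4*(0 - 3*(-2)) = 4*(0 + 6) = 4*6 = 24)
v(D, Y) = D*(1 + D) (v(D, Y) = (D + 1)*D = (1 + D)*D = D*(1 + D))
v(11, A) + z*(-32) = 11*(1 + 11) - 50*(-32) = 11*12 + 1600 = 132 + 1600 = 1732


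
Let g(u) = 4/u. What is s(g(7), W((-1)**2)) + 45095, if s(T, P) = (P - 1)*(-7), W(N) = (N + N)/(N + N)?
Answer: 45095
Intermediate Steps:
W(N) = 1 (W(N) = (2*N)/((2*N)) = (2*N)*(1/(2*N)) = 1)
s(T, P) = 7 - 7*P (s(T, P) = (-1 + P)*(-7) = 7 - 7*P)
s(g(7), W((-1)**2)) + 45095 = (7 - 7*1) + 45095 = (7 - 7) + 45095 = 0 + 45095 = 45095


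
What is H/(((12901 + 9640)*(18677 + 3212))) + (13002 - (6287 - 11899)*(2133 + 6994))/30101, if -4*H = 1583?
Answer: 101114871134270013/59407327459396 ≈ 1702.1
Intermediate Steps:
H = -1583/4 (H = -1/4*1583 = -1583/4 ≈ -395.75)
H/(((12901 + 9640)*(18677 + 3212))) + (13002 - (6287 - 11899)*(2133 + 6994))/30101 = -1583*1/((12901 + 9640)*(18677 + 3212))/4 + (13002 - (6287 - 11899)*(2133 + 6994))/30101 = -1583/(4*(22541*21889)) + (13002 - (-5612)*9127)*(1/30101) = -1583/4/493399949 + (13002 - 1*(-51220724))*(1/30101) = -1583/4*1/493399949 + (13002 + 51220724)*(1/30101) = -1583/1973599796 + 51233726*(1/30101) = -1583/1973599796 + 51233726/30101 = 101114871134270013/59407327459396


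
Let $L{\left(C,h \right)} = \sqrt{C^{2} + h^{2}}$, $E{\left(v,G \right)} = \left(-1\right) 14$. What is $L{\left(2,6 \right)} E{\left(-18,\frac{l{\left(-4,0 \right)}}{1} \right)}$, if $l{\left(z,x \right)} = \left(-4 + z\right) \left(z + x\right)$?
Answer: $- 28 \sqrt{10} \approx -88.544$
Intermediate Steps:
$l{\left(z,x \right)} = \left(-4 + z\right) \left(x + z\right)$
$E{\left(v,G \right)} = -14$
$L{\left(2,6 \right)} E{\left(-18,\frac{l{\left(-4,0 \right)}}{1} \right)} = \sqrt{2^{2} + 6^{2}} \left(-14\right) = \sqrt{4 + 36} \left(-14\right) = \sqrt{40} \left(-14\right) = 2 \sqrt{10} \left(-14\right) = - 28 \sqrt{10}$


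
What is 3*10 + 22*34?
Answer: 778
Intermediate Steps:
3*10 + 22*34 = 30 + 748 = 778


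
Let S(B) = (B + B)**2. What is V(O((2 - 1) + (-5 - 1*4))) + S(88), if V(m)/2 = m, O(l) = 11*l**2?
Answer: 32384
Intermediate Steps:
V(m) = 2*m
S(B) = 4*B**2 (S(B) = (2*B)**2 = 4*B**2)
V(O((2 - 1) + (-5 - 1*4))) + S(88) = 2*(11*((2 - 1) + (-5 - 1*4))**2) + 4*88**2 = 2*(11*(1 + (-5 - 4))**2) + 4*7744 = 2*(11*(1 - 9)**2) + 30976 = 2*(11*(-8)**2) + 30976 = 2*(11*64) + 30976 = 2*704 + 30976 = 1408 + 30976 = 32384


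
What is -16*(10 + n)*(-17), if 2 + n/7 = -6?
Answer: -12512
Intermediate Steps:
n = -56 (n = -14 + 7*(-6) = -14 - 42 = -56)
-16*(10 + n)*(-17) = -16*(10 - 56)*(-17) = -16*(-46)*(-17) = 736*(-17) = -12512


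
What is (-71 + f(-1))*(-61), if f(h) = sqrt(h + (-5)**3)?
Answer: 4331 - 183*I*sqrt(14) ≈ 4331.0 - 684.72*I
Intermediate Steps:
f(h) = sqrt(-125 + h) (f(h) = sqrt(h - 125) = sqrt(-125 + h))
(-71 + f(-1))*(-61) = (-71 + sqrt(-125 - 1))*(-61) = (-71 + sqrt(-126))*(-61) = (-71 + 3*I*sqrt(14))*(-61) = 4331 - 183*I*sqrt(14)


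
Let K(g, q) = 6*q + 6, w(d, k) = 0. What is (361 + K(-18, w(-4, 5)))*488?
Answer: 179096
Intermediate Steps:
K(g, q) = 6 + 6*q
(361 + K(-18, w(-4, 5)))*488 = (361 + (6 + 6*0))*488 = (361 + (6 + 0))*488 = (361 + 6)*488 = 367*488 = 179096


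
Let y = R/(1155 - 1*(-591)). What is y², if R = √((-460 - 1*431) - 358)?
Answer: -1249/3048516 ≈ -0.00040971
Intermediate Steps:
R = I*√1249 (R = √((-460 - 431) - 358) = √(-891 - 358) = √(-1249) = I*√1249 ≈ 35.341*I)
y = I*√1249/1746 (y = (I*√1249)/(1155 - 1*(-591)) = (I*√1249)/(1155 + 591) = (I*√1249)/1746 = (I*√1249)*(1/1746) = I*√1249/1746 ≈ 0.020241*I)
y² = (I*√1249/1746)² = -1249/3048516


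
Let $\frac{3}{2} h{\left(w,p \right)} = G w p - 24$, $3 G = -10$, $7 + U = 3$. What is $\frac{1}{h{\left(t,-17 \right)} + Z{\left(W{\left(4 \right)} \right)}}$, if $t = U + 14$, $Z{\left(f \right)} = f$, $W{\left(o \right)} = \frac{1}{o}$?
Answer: $\frac{36}{13033} \approx 0.0027622$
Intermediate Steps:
$U = -4$ ($U = -7 + 3 = -4$)
$G = - \frac{10}{3}$ ($G = \frac{1}{3} \left(-10\right) = - \frac{10}{3} \approx -3.3333$)
$t = 10$ ($t = -4 + 14 = 10$)
$h{\left(w,p \right)} = -16 - \frac{20 p w}{9}$ ($h{\left(w,p \right)} = \frac{2 \left(- \frac{10 w}{3} p - 24\right)}{3} = \frac{2 \left(- \frac{10 p w}{3} - 24\right)}{3} = \frac{2 \left(-24 - \frac{10 p w}{3}\right)}{3} = -16 - \frac{20 p w}{9}$)
$\frac{1}{h{\left(t,-17 \right)} + Z{\left(W{\left(4 \right)} \right)}} = \frac{1}{\left(-16 - \left(- \frac{340}{9}\right) 10\right) + \frac{1}{4}} = \frac{1}{\left(-16 + \frac{3400}{9}\right) + \frac{1}{4}} = \frac{1}{\frac{3256}{9} + \frac{1}{4}} = \frac{1}{\frac{13033}{36}} = \frac{36}{13033}$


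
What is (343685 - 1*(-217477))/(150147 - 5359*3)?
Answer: 93527/22345 ≈ 4.1856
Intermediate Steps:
(343685 - 1*(-217477))/(150147 - 5359*3) = (343685 + 217477)/(150147 - 16077) = 561162/134070 = 561162*(1/134070) = 93527/22345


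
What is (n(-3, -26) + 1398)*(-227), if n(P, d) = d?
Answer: -311444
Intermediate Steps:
(n(-3, -26) + 1398)*(-227) = (-26 + 1398)*(-227) = 1372*(-227) = -311444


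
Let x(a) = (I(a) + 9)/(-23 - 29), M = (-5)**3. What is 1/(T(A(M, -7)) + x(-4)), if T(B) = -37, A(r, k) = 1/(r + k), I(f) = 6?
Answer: -52/1939 ≈ -0.026818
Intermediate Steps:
M = -125
A(r, k) = 1/(k + r)
x(a) = -15/52 (x(a) = (6 + 9)/(-23 - 29) = 15/(-52) = 15*(-1/52) = -15/52)
1/(T(A(M, -7)) + x(-4)) = 1/(-37 - 15/52) = 1/(-1939/52) = -52/1939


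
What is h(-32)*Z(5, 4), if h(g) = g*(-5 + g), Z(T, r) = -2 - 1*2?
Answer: -4736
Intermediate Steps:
Z(T, r) = -4 (Z(T, r) = -2 - 2 = -4)
h(-32)*Z(5, 4) = -32*(-5 - 32)*(-4) = -32*(-37)*(-4) = 1184*(-4) = -4736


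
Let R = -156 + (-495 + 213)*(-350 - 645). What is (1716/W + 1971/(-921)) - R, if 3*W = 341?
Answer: -2668767069/9517 ≈ -2.8042e+5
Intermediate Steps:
W = 341/3 (W = (1/3)*341 = 341/3 ≈ 113.67)
R = 280434 (R = -156 - 282*(-995) = -156 + 280590 = 280434)
(1716/W + 1971/(-921)) - R = (1716/(341/3) + 1971/(-921)) - 1*280434 = (1716*(3/341) + 1971*(-1/921)) - 280434 = (468/31 - 657/307) - 280434 = 123309/9517 - 280434 = -2668767069/9517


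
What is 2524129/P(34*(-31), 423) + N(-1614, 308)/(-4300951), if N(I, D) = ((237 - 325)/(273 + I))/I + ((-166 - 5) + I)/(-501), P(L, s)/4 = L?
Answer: -1961981127657747618563/3277056134119956264 ≈ -598.70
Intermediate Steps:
P(L, s) = 4*L
N(I, D) = 57/167 - I/501 - 88/(I*(273 + I)) (N(I, D) = (-88/(273 + I))/I + (-171 + I)*(-1/501) = -88/(I*(273 + I)) + (57/167 - I/501) = 57/167 - I/501 - 88/(I*(273 + I)))
2524129/P(34*(-31), 423) + N(-1614, 308)/(-4300951) = 2524129/((4*(34*(-31)))) + ((1/501)*(-44088 - 1*(-1614)**3 - 102*(-1614)**2 + 46683*(-1614))/(-1614*(273 - 1614)))/(-4300951) = 2524129/((4*(-1054))) + ((1/501)*(-1/1614)*(-44088 - 1*(-4204463544) - 102*2604996 - 75346362)/(-1341))*(-1/4300951) = 2524129/(-4216) + ((1/501)*(-1/1614)*(-1/1341)*(-44088 + 4204463544 - 265709592 - 75346362))*(-1/4300951) = 2524129*(-1/4216) + ((1/501)*(-1/1614)*(-1/1341)*3863363502)*(-1/4300951) = -2524129/4216 + (643893917/180725229)*(-1/4300951) = -2524129/4216 - 643893917/777290354392779 = -1961981127657747618563/3277056134119956264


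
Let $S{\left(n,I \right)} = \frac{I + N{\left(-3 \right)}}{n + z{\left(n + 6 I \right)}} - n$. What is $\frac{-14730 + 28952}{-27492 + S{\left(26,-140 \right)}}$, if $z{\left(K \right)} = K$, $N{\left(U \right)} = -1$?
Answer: $- \frac{11206936}{21684043} \approx -0.51683$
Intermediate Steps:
$S{\left(n,I \right)} = - n + \frac{-1 + I}{2 n + 6 I}$ ($S{\left(n,I \right)} = \frac{I - 1}{n + \left(n + 6 I\right)} - n = \frac{-1 + I}{2 n + 6 I} - n = - n + \frac{-1 + I}{2 n + 6 I}$)
$\frac{-14730 + 28952}{-27492 + S{\left(26,-140 \right)}} = \frac{-14730 + 28952}{-27492 + \frac{-1 - 140 - 26^{2} - 26 \left(26 + 6 \left(-140\right)\right)}{2 \left(26 + 3 \left(-140\right)\right)}} = \frac{14222}{-27492 + \frac{-1 - 140 - 676 - 26 \left(26 - 840\right)}{2 \left(26 - 420\right)}} = \frac{14222}{-27492 + \frac{-1 - 140 - 676 - 26 \left(-814\right)}{2 \left(-394\right)}} = \frac{14222}{-27492 + \frac{1}{2} \left(- \frac{1}{394}\right) \left(-1 - 140 - 676 + 21164\right)} = \frac{14222}{-27492 + \frac{1}{2} \left(- \frac{1}{394}\right) 20347} = \frac{14222}{-27492 - \frac{20347}{788}} = \frac{14222}{- \frac{21684043}{788}} = 14222 \left(- \frac{788}{21684043}\right) = - \frac{11206936}{21684043}$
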